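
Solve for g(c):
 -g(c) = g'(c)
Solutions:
 g(c) = C1*exp(-c)


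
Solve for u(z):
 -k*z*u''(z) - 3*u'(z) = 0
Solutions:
 u(z) = C1 + z^(((re(k) - 3)*re(k) + im(k)^2)/(re(k)^2 + im(k)^2))*(C2*sin(3*log(z)*Abs(im(k))/(re(k)^2 + im(k)^2)) + C3*cos(3*log(z)*im(k)/(re(k)^2 + im(k)^2)))


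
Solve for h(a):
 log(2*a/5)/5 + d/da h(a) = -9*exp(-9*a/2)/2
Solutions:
 h(a) = C1 - a*log(a)/5 + a*(-log(2) + 1 + log(5))/5 + exp(-9*a/2)


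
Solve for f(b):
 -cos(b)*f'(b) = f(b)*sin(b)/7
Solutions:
 f(b) = C1*cos(b)^(1/7)


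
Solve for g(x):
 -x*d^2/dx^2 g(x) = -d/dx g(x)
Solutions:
 g(x) = C1 + C2*x^2


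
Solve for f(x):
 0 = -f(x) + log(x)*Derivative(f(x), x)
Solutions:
 f(x) = C1*exp(li(x))


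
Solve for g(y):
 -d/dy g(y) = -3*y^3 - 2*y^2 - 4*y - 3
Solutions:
 g(y) = C1 + 3*y^4/4 + 2*y^3/3 + 2*y^2 + 3*y


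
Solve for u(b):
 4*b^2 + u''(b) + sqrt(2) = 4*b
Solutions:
 u(b) = C1 + C2*b - b^4/3 + 2*b^3/3 - sqrt(2)*b^2/2


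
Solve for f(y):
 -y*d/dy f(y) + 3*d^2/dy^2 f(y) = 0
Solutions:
 f(y) = C1 + C2*erfi(sqrt(6)*y/6)


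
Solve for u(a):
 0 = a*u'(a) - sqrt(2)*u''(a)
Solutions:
 u(a) = C1 + C2*erfi(2^(1/4)*a/2)


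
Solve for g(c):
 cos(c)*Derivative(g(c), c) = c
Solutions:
 g(c) = C1 + Integral(c/cos(c), c)


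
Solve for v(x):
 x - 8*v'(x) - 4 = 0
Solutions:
 v(x) = C1 + x^2/16 - x/2


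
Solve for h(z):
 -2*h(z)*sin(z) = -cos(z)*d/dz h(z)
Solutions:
 h(z) = C1/cos(z)^2


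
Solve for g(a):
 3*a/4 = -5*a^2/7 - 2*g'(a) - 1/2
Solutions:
 g(a) = C1 - 5*a^3/42 - 3*a^2/16 - a/4


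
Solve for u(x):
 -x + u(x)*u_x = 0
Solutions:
 u(x) = -sqrt(C1 + x^2)
 u(x) = sqrt(C1 + x^2)


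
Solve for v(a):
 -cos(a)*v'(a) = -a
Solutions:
 v(a) = C1 + Integral(a/cos(a), a)


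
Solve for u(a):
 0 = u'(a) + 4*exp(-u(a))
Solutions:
 u(a) = log(C1 - 4*a)


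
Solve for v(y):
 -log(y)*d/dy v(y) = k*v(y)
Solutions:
 v(y) = C1*exp(-k*li(y))


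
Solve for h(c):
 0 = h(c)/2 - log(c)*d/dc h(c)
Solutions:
 h(c) = C1*exp(li(c)/2)


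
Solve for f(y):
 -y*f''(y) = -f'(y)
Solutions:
 f(y) = C1 + C2*y^2


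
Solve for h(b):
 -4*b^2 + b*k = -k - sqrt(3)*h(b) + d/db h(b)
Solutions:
 h(b) = C1*exp(sqrt(3)*b) + 4*sqrt(3)*b^2/3 - sqrt(3)*b*k/3 + 8*b/3 - sqrt(3)*k/3 - k/3 + 8*sqrt(3)/9


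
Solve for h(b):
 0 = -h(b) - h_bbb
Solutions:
 h(b) = C3*exp(-b) + (C1*sin(sqrt(3)*b/2) + C2*cos(sqrt(3)*b/2))*exp(b/2)


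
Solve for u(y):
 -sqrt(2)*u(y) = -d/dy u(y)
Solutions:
 u(y) = C1*exp(sqrt(2)*y)


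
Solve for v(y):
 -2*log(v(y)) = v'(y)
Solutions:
 li(v(y)) = C1 - 2*y


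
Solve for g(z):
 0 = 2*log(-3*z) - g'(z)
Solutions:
 g(z) = C1 + 2*z*log(-z) + 2*z*(-1 + log(3))


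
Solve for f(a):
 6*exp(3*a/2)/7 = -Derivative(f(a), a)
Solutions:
 f(a) = C1 - 4*exp(3*a/2)/7


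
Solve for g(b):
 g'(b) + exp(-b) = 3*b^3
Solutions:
 g(b) = C1 + 3*b^4/4 + exp(-b)


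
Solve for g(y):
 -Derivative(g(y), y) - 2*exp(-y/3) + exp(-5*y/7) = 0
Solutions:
 g(y) = C1 + 6*exp(-y/3) - 7*exp(-5*y/7)/5


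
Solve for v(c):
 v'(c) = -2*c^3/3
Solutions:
 v(c) = C1 - c^4/6


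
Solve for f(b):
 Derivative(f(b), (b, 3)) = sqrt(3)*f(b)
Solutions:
 f(b) = C3*exp(3^(1/6)*b) + (C1*sin(3^(2/3)*b/2) + C2*cos(3^(2/3)*b/2))*exp(-3^(1/6)*b/2)


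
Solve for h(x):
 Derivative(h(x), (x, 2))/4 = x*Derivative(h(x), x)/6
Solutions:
 h(x) = C1 + C2*erfi(sqrt(3)*x/3)


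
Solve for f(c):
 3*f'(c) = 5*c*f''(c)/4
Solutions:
 f(c) = C1 + C2*c^(17/5)


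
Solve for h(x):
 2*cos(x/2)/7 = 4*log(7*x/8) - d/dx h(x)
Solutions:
 h(x) = C1 + 4*x*log(x) - 12*x*log(2) - 4*x + 4*x*log(7) - 4*sin(x/2)/7


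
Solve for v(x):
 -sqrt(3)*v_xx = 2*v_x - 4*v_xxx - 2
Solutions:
 v(x) = C1 + C2*exp(x*(sqrt(3) + sqrt(35))/8) + C3*exp(x*(-sqrt(35) + sqrt(3))/8) + x


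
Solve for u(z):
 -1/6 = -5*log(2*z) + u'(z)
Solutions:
 u(z) = C1 + 5*z*log(z) - 31*z/6 + z*log(32)


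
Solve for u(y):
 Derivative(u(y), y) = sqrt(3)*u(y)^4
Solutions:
 u(y) = (-1/(C1 + 3*sqrt(3)*y))^(1/3)
 u(y) = (-1/(C1 + sqrt(3)*y))^(1/3)*(-3^(2/3) - 3*3^(1/6)*I)/6
 u(y) = (-1/(C1 + sqrt(3)*y))^(1/3)*(-3^(2/3) + 3*3^(1/6)*I)/6


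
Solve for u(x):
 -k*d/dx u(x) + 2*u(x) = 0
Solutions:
 u(x) = C1*exp(2*x/k)


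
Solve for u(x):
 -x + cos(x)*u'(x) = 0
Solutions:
 u(x) = C1 + Integral(x/cos(x), x)


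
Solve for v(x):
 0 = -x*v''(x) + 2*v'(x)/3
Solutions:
 v(x) = C1 + C2*x^(5/3)


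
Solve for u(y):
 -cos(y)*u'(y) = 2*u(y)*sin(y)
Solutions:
 u(y) = C1*cos(y)^2


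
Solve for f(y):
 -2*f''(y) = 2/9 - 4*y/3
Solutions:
 f(y) = C1 + C2*y + y^3/9 - y^2/18


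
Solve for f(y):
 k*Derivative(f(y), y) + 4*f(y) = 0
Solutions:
 f(y) = C1*exp(-4*y/k)


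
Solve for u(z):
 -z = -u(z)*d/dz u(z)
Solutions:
 u(z) = -sqrt(C1 + z^2)
 u(z) = sqrt(C1 + z^2)


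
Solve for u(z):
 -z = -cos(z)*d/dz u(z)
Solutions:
 u(z) = C1 + Integral(z/cos(z), z)


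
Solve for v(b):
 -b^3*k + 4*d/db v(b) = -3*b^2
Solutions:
 v(b) = C1 + b^4*k/16 - b^3/4


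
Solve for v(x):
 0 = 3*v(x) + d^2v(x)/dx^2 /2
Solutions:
 v(x) = C1*sin(sqrt(6)*x) + C2*cos(sqrt(6)*x)


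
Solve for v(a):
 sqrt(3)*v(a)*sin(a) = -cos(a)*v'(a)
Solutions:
 v(a) = C1*cos(a)^(sqrt(3))


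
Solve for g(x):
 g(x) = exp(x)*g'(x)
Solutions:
 g(x) = C1*exp(-exp(-x))


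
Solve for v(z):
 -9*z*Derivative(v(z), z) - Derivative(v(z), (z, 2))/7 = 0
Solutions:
 v(z) = C1 + C2*erf(3*sqrt(14)*z/2)


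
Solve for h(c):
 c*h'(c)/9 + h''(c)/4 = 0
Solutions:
 h(c) = C1 + C2*erf(sqrt(2)*c/3)


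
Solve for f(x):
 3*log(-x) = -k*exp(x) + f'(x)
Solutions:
 f(x) = C1 + k*exp(x) + 3*x*log(-x) - 3*x


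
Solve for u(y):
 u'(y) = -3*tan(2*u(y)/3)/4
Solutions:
 u(y) = -3*asin(C1*exp(-y/2))/2 + 3*pi/2
 u(y) = 3*asin(C1*exp(-y/2))/2


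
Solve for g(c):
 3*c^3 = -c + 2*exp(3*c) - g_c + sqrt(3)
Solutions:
 g(c) = C1 - 3*c^4/4 - c^2/2 + sqrt(3)*c + 2*exp(3*c)/3


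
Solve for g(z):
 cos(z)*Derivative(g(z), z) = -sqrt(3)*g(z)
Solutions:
 g(z) = C1*(sin(z) - 1)^(sqrt(3)/2)/(sin(z) + 1)^(sqrt(3)/2)


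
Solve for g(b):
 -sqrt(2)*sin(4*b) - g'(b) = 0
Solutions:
 g(b) = C1 + sqrt(2)*cos(4*b)/4


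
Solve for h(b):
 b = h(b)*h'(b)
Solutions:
 h(b) = -sqrt(C1 + b^2)
 h(b) = sqrt(C1 + b^2)


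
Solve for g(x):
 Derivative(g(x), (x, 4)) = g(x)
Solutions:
 g(x) = C1*exp(-x) + C2*exp(x) + C3*sin(x) + C4*cos(x)


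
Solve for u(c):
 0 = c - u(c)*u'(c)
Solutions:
 u(c) = -sqrt(C1 + c^2)
 u(c) = sqrt(C1 + c^2)


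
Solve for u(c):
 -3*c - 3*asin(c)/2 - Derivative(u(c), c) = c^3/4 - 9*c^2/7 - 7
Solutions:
 u(c) = C1 - c^4/16 + 3*c^3/7 - 3*c^2/2 - 3*c*asin(c)/2 + 7*c - 3*sqrt(1 - c^2)/2


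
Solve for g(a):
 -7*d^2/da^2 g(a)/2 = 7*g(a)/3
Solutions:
 g(a) = C1*sin(sqrt(6)*a/3) + C2*cos(sqrt(6)*a/3)


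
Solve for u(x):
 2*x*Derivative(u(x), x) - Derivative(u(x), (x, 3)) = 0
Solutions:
 u(x) = C1 + Integral(C2*airyai(2^(1/3)*x) + C3*airybi(2^(1/3)*x), x)


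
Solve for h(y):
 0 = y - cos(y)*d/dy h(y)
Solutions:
 h(y) = C1 + Integral(y/cos(y), y)


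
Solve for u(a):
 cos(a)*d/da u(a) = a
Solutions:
 u(a) = C1 + Integral(a/cos(a), a)


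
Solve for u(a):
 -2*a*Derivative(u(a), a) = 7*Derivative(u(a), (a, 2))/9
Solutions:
 u(a) = C1 + C2*erf(3*sqrt(7)*a/7)


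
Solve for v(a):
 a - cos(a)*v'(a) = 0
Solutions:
 v(a) = C1 + Integral(a/cos(a), a)


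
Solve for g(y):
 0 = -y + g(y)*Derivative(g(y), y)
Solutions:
 g(y) = -sqrt(C1 + y^2)
 g(y) = sqrt(C1 + y^2)


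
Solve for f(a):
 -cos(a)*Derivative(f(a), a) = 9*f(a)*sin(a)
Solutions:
 f(a) = C1*cos(a)^9


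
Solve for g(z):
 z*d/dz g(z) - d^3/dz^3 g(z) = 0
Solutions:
 g(z) = C1 + Integral(C2*airyai(z) + C3*airybi(z), z)


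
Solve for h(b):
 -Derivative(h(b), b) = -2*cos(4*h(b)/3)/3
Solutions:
 -2*b/3 - 3*log(sin(4*h(b)/3) - 1)/8 + 3*log(sin(4*h(b)/3) + 1)/8 = C1


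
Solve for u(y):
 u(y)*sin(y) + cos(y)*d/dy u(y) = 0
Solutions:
 u(y) = C1*cos(y)


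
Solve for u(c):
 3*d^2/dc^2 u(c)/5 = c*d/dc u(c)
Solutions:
 u(c) = C1 + C2*erfi(sqrt(30)*c/6)


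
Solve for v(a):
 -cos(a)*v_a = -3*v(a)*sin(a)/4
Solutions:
 v(a) = C1/cos(a)^(3/4)


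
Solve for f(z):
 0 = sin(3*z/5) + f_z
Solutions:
 f(z) = C1 + 5*cos(3*z/5)/3


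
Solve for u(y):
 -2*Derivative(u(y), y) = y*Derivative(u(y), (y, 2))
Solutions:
 u(y) = C1 + C2/y


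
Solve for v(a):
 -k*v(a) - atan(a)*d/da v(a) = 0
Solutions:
 v(a) = C1*exp(-k*Integral(1/atan(a), a))


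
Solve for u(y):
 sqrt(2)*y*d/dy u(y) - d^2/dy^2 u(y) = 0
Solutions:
 u(y) = C1 + C2*erfi(2^(3/4)*y/2)


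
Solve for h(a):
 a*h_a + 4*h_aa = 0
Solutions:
 h(a) = C1 + C2*erf(sqrt(2)*a/4)


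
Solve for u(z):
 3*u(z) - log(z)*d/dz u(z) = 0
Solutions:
 u(z) = C1*exp(3*li(z))


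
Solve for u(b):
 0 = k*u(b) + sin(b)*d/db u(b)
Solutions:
 u(b) = C1*exp(k*(-log(cos(b) - 1) + log(cos(b) + 1))/2)


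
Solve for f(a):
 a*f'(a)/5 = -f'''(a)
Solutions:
 f(a) = C1 + Integral(C2*airyai(-5^(2/3)*a/5) + C3*airybi(-5^(2/3)*a/5), a)


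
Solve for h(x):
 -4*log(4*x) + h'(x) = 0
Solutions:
 h(x) = C1 + 4*x*log(x) - 4*x + x*log(256)


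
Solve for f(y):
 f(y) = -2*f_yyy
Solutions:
 f(y) = C3*exp(-2^(2/3)*y/2) + (C1*sin(2^(2/3)*sqrt(3)*y/4) + C2*cos(2^(2/3)*sqrt(3)*y/4))*exp(2^(2/3)*y/4)


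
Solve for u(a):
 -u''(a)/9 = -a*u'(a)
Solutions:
 u(a) = C1 + C2*erfi(3*sqrt(2)*a/2)


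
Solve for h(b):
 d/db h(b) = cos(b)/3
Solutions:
 h(b) = C1 + sin(b)/3


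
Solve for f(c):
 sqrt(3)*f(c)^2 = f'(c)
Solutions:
 f(c) = -1/(C1 + sqrt(3)*c)


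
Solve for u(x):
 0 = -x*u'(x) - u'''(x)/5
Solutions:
 u(x) = C1 + Integral(C2*airyai(-5^(1/3)*x) + C3*airybi(-5^(1/3)*x), x)


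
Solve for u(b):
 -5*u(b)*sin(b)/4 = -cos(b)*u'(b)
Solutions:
 u(b) = C1/cos(b)^(5/4)


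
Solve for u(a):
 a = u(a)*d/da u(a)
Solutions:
 u(a) = -sqrt(C1 + a^2)
 u(a) = sqrt(C1 + a^2)


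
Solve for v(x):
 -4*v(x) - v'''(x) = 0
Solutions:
 v(x) = C3*exp(-2^(2/3)*x) + (C1*sin(2^(2/3)*sqrt(3)*x/2) + C2*cos(2^(2/3)*sqrt(3)*x/2))*exp(2^(2/3)*x/2)


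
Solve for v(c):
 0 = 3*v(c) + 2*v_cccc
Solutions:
 v(c) = (C1*sin(6^(1/4)*c/2) + C2*cos(6^(1/4)*c/2))*exp(-6^(1/4)*c/2) + (C3*sin(6^(1/4)*c/2) + C4*cos(6^(1/4)*c/2))*exp(6^(1/4)*c/2)


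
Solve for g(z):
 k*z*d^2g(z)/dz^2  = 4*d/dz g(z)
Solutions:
 g(z) = C1 + z^(((re(k) + 4)*re(k) + im(k)^2)/(re(k)^2 + im(k)^2))*(C2*sin(4*log(z)*Abs(im(k))/(re(k)^2 + im(k)^2)) + C3*cos(4*log(z)*im(k)/(re(k)^2 + im(k)^2)))


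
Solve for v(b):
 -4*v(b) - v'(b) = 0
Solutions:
 v(b) = C1*exp(-4*b)


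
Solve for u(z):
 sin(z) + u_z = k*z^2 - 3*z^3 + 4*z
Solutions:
 u(z) = C1 + k*z^3/3 - 3*z^4/4 + 2*z^2 + cos(z)


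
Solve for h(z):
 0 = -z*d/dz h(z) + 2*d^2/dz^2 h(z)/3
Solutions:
 h(z) = C1 + C2*erfi(sqrt(3)*z/2)


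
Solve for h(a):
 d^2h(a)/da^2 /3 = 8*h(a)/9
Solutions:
 h(a) = C1*exp(-2*sqrt(6)*a/3) + C2*exp(2*sqrt(6)*a/3)


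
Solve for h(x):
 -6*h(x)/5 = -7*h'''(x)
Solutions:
 h(x) = C3*exp(35^(2/3)*6^(1/3)*x/35) + (C1*sin(2^(1/3)*3^(5/6)*35^(2/3)*x/70) + C2*cos(2^(1/3)*3^(5/6)*35^(2/3)*x/70))*exp(-35^(2/3)*6^(1/3)*x/70)


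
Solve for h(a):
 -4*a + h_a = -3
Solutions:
 h(a) = C1 + 2*a^2 - 3*a


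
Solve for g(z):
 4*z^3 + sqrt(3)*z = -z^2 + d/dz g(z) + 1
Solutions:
 g(z) = C1 + z^4 + z^3/3 + sqrt(3)*z^2/2 - z


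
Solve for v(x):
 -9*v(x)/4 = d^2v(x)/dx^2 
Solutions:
 v(x) = C1*sin(3*x/2) + C2*cos(3*x/2)


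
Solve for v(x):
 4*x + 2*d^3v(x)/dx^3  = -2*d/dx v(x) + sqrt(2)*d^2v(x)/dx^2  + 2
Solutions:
 v(x) = C1 - x^2 - sqrt(2)*x + x + (C2*sin(sqrt(14)*x/4) + C3*cos(sqrt(14)*x/4))*exp(sqrt(2)*x/4)


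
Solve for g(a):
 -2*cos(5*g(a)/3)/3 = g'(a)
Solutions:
 2*a/3 - 3*log(sin(5*g(a)/3) - 1)/10 + 3*log(sin(5*g(a)/3) + 1)/10 = C1


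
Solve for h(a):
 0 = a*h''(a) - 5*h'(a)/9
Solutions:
 h(a) = C1 + C2*a^(14/9)


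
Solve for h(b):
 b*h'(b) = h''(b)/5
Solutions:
 h(b) = C1 + C2*erfi(sqrt(10)*b/2)


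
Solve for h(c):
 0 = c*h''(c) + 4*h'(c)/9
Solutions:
 h(c) = C1 + C2*c^(5/9)


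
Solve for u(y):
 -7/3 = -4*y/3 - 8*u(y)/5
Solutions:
 u(y) = 35/24 - 5*y/6


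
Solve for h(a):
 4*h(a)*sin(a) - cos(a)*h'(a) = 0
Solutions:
 h(a) = C1/cos(a)^4


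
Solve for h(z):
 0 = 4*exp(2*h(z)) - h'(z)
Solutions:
 h(z) = log(-sqrt(-1/(C1 + 4*z))) - log(2)/2
 h(z) = log(-1/(C1 + 4*z))/2 - log(2)/2


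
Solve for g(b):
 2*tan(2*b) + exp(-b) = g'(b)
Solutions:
 g(b) = C1 + log(tan(2*b)^2 + 1)/2 - exp(-b)


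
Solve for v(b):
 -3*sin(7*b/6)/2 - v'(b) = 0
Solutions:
 v(b) = C1 + 9*cos(7*b/6)/7


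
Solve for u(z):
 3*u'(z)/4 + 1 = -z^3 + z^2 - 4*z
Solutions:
 u(z) = C1 - z^4/3 + 4*z^3/9 - 8*z^2/3 - 4*z/3


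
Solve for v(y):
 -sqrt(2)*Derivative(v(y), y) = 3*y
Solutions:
 v(y) = C1 - 3*sqrt(2)*y^2/4


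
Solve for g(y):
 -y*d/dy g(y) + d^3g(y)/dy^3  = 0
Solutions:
 g(y) = C1 + Integral(C2*airyai(y) + C3*airybi(y), y)


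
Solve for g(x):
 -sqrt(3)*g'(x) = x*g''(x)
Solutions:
 g(x) = C1 + C2*x^(1 - sqrt(3))


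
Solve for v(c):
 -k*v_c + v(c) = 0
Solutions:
 v(c) = C1*exp(c/k)


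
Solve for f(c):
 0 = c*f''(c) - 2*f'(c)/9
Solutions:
 f(c) = C1 + C2*c^(11/9)


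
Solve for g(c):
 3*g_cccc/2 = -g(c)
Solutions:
 g(c) = (C1*sin(6^(3/4)*c/6) + C2*cos(6^(3/4)*c/6))*exp(-6^(3/4)*c/6) + (C3*sin(6^(3/4)*c/6) + C4*cos(6^(3/4)*c/6))*exp(6^(3/4)*c/6)


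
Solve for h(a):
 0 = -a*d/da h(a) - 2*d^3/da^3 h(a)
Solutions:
 h(a) = C1 + Integral(C2*airyai(-2^(2/3)*a/2) + C3*airybi(-2^(2/3)*a/2), a)


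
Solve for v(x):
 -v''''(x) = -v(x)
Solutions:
 v(x) = C1*exp(-x) + C2*exp(x) + C3*sin(x) + C4*cos(x)


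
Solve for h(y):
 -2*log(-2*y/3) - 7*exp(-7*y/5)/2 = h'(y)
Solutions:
 h(y) = C1 - 2*y*log(-y) + 2*y*(-log(2) + 1 + log(3)) + 5*exp(-7*y/5)/2


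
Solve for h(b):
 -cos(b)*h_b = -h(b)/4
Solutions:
 h(b) = C1*(sin(b) + 1)^(1/8)/(sin(b) - 1)^(1/8)


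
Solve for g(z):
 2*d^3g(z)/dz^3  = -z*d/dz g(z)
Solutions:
 g(z) = C1 + Integral(C2*airyai(-2^(2/3)*z/2) + C3*airybi(-2^(2/3)*z/2), z)


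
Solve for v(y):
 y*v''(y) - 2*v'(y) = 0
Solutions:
 v(y) = C1 + C2*y^3


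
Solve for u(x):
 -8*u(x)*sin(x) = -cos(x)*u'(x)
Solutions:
 u(x) = C1/cos(x)^8


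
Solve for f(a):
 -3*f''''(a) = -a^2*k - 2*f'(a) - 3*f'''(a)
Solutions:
 f(a) = C1 + C2*exp(a*(-(3*sqrt(11) + 10)^(1/3) - 1/(3*sqrt(11) + 10)^(1/3) + 2)/6)*sin(sqrt(3)*a*(-(3*sqrt(11) + 10)^(1/3) + (3*sqrt(11) + 10)^(-1/3))/6) + C3*exp(a*(-(3*sqrt(11) + 10)^(1/3) - 1/(3*sqrt(11) + 10)^(1/3) + 2)/6)*cos(sqrt(3)*a*(-(3*sqrt(11) + 10)^(1/3) + (3*sqrt(11) + 10)^(-1/3))/6) + C4*exp(a*((3*sqrt(11) + 10)^(-1/3) + 1 + (3*sqrt(11) + 10)^(1/3))/3) - a^3*k/6 + 3*a*k/2


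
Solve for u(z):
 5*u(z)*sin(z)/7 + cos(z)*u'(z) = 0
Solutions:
 u(z) = C1*cos(z)^(5/7)


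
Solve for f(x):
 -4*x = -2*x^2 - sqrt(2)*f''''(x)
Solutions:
 f(x) = C1 + C2*x + C3*x^2 + C4*x^3 - sqrt(2)*x^6/360 + sqrt(2)*x^5/60


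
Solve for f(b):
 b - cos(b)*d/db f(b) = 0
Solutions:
 f(b) = C1 + Integral(b/cos(b), b)


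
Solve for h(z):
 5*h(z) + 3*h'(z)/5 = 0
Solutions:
 h(z) = C1*exp(-25*z/3)


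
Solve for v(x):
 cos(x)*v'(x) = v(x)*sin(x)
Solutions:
 v(x) = C1/cos(x)


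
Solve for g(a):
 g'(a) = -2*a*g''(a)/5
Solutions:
 g(a) = C1 + C2/a^(3/2)


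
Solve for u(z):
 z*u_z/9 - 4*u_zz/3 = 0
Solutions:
 u(z) = C1 + C2*erfi(sqrt(6)*z/12)


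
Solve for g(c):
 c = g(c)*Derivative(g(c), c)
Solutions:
 g(c) = -sqrt(C1 + c^2)
 g(c) = sqrt(C1 + c^2)


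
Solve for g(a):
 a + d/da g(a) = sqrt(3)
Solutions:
 g(a) = C1 - a^2/2 + sqrt(3)*a


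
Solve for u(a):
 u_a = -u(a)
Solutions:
 u(a) = C1*exp(-a)


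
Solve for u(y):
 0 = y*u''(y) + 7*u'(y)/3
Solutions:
 u(y) = C1 + C2/y^(4/3)


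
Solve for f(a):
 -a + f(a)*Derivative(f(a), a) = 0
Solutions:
 f(a) = -sqrt(C1 + a^2)
 f(a) = sqrt(C1 + a^2)


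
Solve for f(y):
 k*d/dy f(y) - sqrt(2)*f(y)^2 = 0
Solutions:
 f(y) = -k/(C1*k + sqrt(2)*y)


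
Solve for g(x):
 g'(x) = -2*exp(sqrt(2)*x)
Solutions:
 g(x) = C1 - sqrt(2)*exp(sqrt(2)*x)


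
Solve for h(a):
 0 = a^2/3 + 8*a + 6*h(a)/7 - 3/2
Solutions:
 h(a) = -7*a^2/18 - 28*a/3 + 7/4


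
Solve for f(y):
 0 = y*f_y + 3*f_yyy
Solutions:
 f(y) = C1 + Integral(C2*airyai(-3^(2/3)*y/3) + C3*airybi(-3^(2/3)*y/3), y)


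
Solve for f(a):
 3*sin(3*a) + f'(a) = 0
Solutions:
 f(a) = C1 + cos(3*a)


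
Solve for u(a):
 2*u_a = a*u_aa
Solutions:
 u(a) = C1 + C2*a^3


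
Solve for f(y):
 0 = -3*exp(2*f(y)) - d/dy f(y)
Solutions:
 f(y) = log(-sqrt(-1/(C1 - 3*y))) - log(2)/2
 f(y) = log(-1/(C1 - 3*y))/2 - log(2)/2


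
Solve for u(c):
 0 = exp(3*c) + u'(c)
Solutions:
 u(c) = C1 - exp(3*c)/3


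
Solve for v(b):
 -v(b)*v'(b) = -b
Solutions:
 v(b) = -sqrt(C1 + b^2)
 v(b) = sqrt(C1 + b^2)


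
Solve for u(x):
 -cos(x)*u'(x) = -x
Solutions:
 u(x) = C1 + Integral(x/cos(x), x)


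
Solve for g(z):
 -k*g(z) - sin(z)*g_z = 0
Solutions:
 g(z) = C1*exp(k*(-log(cos(z) - 1) + log(cos(z) + 1))/2)


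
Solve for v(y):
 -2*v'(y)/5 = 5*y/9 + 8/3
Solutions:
 v(y) = C1 - 25*y^2/36 - 20*y/3


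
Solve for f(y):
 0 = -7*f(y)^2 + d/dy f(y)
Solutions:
 f(y) = -1/(C1 + 7*y)


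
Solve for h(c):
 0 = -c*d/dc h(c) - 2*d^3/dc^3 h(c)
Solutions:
 h(c) = C1 + Integral(C2*airyai(-2^(2/3)*c/2) + C3*airybi(-2^(2/3)*c/2), c)


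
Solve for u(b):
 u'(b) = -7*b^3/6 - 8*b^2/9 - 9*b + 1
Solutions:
 u(b) = C1 - 7*b^4/24 - 8*b^3/27 - 9*b^2/2 + b


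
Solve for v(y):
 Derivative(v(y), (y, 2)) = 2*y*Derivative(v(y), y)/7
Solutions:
 v(y) = C1 + C2*erfi(sqrt(7)*y/7)


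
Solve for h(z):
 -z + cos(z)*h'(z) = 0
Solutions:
 h(z) = C1 + Integral(z/cos(z), z)


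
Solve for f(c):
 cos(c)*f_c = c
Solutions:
 f(c) = C1 + Integral(c/cos(c), c)


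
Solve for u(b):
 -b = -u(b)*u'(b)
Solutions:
 u(b) = -sqrt(C1 + b^2)
 u(b) = sqrt(C1 + b^2)


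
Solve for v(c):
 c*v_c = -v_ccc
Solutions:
 v(c) = C1 + Integral(C2*airyai(-c) + C3*airybi(-c), c)


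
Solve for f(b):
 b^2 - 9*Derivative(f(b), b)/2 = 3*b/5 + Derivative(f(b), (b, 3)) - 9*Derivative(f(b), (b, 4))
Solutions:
 f(b) = C1 + C2*exp(b*(-2^(1/3)*(81*sqrt(59073) + 19687)^(1/3) - 2*2^(2/3)/(81*sqrt(59073) + 19687)^(1/3) + 4)/108)*sin(2^(1/3)*sqrt(3)*b*(-(81*sqrt(59073) + 19687)^(1/3) + 2*2^(1/3)/(81*sqrt(59073) + 19687)^(1/3))/108) + C3*exp(b*(-2^(1/3)*(81*sqrt(59073) + 19687)^(1/3) - 2*2^(2/3)/(81*sqrt(59073) + 19687)^(1/3) + 4)/108)*cos(2^(1/3)*sqrt(3)*b*(-(81*sqrt(59073) + 19687)^(1/3) + 2*2^(1/3)/(81*sqrt(59073) + 19687)^(1/3))/108) + C4*exp(b*(2*2^(2/3)/(81*sqrt(59073) + 19687)^(1/3) + 2 + 2^(1/3)*(81*sqrt(59073) + 19687)^(1/3))/54) + 2*b^3/27 - b^2/15 - 8*b/81


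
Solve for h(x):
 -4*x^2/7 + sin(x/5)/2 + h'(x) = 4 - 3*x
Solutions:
 h(x) = C1 + 4*x^3/21 - 3*x^2/2 + 4*x + 5*cos(x/5)/2


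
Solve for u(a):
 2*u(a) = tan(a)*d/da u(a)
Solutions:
 u(a) = C1*sin(a)^2


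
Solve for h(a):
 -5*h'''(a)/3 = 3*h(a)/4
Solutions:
 h(a) = C3*exp(-3^(2/3)*50^(1/3)*a/10) + (C1*sin(3*3^(1/6)*50^(1/3)*a/20) + C2*cos(3*3^(1/6)*50^(1/3)*a/20))*exp(3^(2/3)*50^(1/3)*a/20)


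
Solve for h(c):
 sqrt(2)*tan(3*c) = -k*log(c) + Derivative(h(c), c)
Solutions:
 h(c) = C1 + c*k*(log(c) - 1) - sqrt(2)*log(cos(3*c))/3


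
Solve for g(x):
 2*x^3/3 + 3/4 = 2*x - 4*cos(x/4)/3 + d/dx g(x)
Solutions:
 g(x) = C1 + x^4/6 - x^2 + 3*x/4 + 16*sin(x/4)/3


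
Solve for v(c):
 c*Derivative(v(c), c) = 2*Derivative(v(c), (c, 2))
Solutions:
 v(c) = C1 + C2*erfi(c/2)


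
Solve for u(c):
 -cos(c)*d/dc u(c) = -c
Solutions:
 u(c) = C1 + Integral(c/cos(c), c)


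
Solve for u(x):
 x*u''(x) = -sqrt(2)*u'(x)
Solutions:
 u(x) = C1 + C2*x^(1 - sqrt(2))


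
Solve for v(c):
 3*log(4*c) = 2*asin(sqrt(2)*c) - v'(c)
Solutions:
 v(c) = C1 - 3*c*log(c) + 2*c*asin(sqrt(2)*c) - 6*c*log(2) + 3*c + sqrt(2)*sqrt(1 - 2*c^2)


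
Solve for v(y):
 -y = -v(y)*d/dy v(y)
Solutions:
 v(y) = -sqrt(C1 + y^2)
 v(y) = sqrt(C1 + y^2)


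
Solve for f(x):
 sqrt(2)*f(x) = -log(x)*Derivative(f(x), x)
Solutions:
 f(x) = C1*exp(-sqrt(2)*li(x))


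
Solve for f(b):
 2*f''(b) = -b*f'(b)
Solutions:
 f(b) = C1 + C2*erf(b/2)


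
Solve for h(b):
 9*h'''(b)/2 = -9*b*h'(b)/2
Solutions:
 h(b) = C1 + Integral(C2*airyai(-b) + C3*airybi(-b), b)


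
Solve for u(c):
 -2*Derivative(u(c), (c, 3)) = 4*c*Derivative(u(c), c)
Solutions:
 u(c) = C1 + Integral(C2*airyai(-2^(1/3)*c) + C3*airybi(-2^(1/3)*c), c)


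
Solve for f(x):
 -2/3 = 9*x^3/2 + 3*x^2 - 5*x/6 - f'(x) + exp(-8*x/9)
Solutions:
 f(x) = C1 + 9*x^4/8 + x^3 - 5*x^2/12 + 2*x/3 - 9*exp(-8*x/9)/8


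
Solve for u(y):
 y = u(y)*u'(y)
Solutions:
 u(y) = -sqrt(C1 + y^2)
 u(y) = sqrt(C1 + y^2)


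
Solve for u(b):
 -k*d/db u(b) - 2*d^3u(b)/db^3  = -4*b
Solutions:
 u(b) = C1 + C2*exp(-sqrt(2)*b*sqrt(-k)/2) + C3*exp(sqrt(2)*b*sqrt(-k)/2) + 2*b^2/k


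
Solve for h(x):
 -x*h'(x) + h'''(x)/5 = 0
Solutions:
 h(x) = C1 + Integral(C2*airyai(5^(1/3)*x) + C3*airybi(5^(1/3)*x), x)


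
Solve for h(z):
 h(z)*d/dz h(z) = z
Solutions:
 h(z) = -sqrt(C1 + z^2)
 h(z) = sqrt(C1 + z^2)


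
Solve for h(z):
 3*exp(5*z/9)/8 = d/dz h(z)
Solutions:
 h(z) = C1 + 27*exp(5*z/9)/40


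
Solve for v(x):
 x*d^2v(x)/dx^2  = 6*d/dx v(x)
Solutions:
 v(x) = C1 + C2*x^7


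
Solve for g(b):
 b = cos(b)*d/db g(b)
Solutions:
 g(b) = C1 + Integral(b/cos(b), b)


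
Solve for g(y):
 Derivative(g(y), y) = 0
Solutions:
 g(y) = C1


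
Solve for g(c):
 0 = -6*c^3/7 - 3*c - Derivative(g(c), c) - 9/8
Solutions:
 g(c) = C1 - 3*c^4/14 - 3*c^2/2 - 9*c/8


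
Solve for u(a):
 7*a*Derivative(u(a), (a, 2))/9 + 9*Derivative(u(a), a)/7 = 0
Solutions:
 u(a) = C1 + C2/a^(32/49)


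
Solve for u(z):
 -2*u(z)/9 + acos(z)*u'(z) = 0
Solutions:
 u(z) = C1*exp(2*Integral(1/acos(z), z)/9)


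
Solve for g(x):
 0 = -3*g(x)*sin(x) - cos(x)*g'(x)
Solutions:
 g(x) = C1*cos(x)^3


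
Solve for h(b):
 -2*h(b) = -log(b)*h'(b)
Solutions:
 h(b) = C1*exp(2*li(b))


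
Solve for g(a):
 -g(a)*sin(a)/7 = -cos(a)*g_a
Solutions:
 g(a) = C1/cos(a)^(1/7)


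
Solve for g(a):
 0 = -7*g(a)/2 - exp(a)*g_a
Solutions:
 g(a) = C1*exp(7*exp(-a)/2)


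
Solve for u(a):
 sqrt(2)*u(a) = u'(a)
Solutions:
 u(a) = C1*exp(sqrt(2)*a)


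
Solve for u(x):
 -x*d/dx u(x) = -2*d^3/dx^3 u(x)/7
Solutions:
 u(x) = C1 + Integral(C2*airyai(2^(2/3)*7^(1/3)*x/2) + C3*airybi(2^(2/3)*7^(1/3)*x/2), x)


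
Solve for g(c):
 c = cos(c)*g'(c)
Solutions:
 g(c) = C1 + Integral(c/cos(c), c)


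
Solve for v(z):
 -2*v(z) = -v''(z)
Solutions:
 v(z) = C1*exp(-sqrt(2)*z) + C2*exp(sqrt(2)*z)


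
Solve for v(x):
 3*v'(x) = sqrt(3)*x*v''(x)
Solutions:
 v(x) = C1 + C2*x^(1 + sqrt(3))


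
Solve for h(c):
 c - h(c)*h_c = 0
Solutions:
 h(c) = -sqrt(C1 + c^2)
 h(c) = sqrt(C1 + c^2)


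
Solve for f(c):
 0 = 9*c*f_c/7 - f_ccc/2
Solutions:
 f(c) = C1 + Integral(C2*airyai(18^(1/3)*7^(2/3)*c/7) + C3*airybi(18^(1/3)*7^(2/3)*c/7), c)


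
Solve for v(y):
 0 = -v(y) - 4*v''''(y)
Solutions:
 v(y) = (C1*sin(y/2) + C2*cos(y/2))*exp(-y/2) + (C3*sin(y/2) + C4*cos(y/2))*exp(y/2)


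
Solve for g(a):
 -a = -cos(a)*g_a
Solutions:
 g(a) = C1 + Integral(a/cos(a), a)


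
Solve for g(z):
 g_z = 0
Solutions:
 g(z) = C1


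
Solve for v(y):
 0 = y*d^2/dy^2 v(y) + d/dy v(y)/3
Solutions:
 v(y) = C1 + C2*y^(2/3)


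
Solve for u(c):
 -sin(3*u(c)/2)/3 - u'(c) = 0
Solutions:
 u(c) = -2*acos((-C1 - exp(c))/(C1 - exp(c)))/3 + 4*pi/3
 u(c) = 2*acos((-C1 - exp(c))/(C1 - exp(c)))/3


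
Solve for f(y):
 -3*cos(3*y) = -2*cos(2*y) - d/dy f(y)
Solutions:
 f(y) = C1 - sin(2*y) + sin(3*y)


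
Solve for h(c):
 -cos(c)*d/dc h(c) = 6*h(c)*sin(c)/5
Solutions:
 h(c) = C1*cos(c)^(6/5)


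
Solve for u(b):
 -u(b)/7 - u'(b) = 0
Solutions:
 u(b) = C1*exp(-b/7)


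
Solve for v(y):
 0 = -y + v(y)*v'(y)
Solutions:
 v(y) = -sqrt(C1 + y^2)
 v(y) = sqrt(C1 + y^2)


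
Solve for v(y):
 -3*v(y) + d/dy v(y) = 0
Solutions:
 v(y) = C1*exp(3*y)


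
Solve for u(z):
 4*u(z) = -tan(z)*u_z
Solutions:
 u(z) = C1/sin(z)^4


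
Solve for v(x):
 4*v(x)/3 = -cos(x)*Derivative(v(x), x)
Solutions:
 v(x) = C1*(sin(x) - 1)^(2/3)/(sin(x) + 1)^(2/3)


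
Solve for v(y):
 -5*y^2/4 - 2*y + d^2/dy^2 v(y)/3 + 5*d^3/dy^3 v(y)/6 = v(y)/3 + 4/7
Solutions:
 v(y) = C1*exp(-y*(4/(15*sqrt(1977) + 667)^(1/3) + 4 + (15*sqrt(1977) + 667)^(1/3))/30)*sin(sqrt(3)*y*(-(15*sqrt(1977) + 667)^(1/3) + 4/(15*sqrt(1977) + 667)^(1/3))/30) + C2*exp(-y*(4/(15*sqrt(1977) + 667)^(1/3) + 4 + (15*sqrt(1977) + 667)^(1/3))/30)*cos(sqrt(3)*y*(-(15*sqrt(1977) + 667)^(1/3) + 4/(15*sqrt(1977) + 667)^(1/3))/30) + C3*exp(y*(-2 + 4/(15*sqrt(1977) + 667)^(1/3) + (15*sqrt(1977) + 667)^(1/3))/15) - 15*y^2/4 - 6*y - 129/14


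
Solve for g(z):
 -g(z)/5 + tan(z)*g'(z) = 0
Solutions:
 g(z) = C1*sin(z)^(1/5)


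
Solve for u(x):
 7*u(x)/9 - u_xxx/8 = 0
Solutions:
 u(x) = C3*exp(2*21^(1/3)*x/3) + (C1*sin(3^(5/6)*7^(1/3)*x/3) + C2*cos(3^(5/6)*7^(1/3)*x/3))*exp(-21^(1/3)*x/3)


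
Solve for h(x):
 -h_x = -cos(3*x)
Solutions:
 h(x) = C1 + sin(3*x)/3


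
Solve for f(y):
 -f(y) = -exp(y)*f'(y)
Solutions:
 f(y) = C1*exp(-exp(-y))


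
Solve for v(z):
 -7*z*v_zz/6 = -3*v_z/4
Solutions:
 v(z) = C1 + C2*z^(23/14)


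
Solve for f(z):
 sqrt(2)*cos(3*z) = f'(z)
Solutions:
 f(z) = C1 + sqrt(2)*sin(3*z)/3


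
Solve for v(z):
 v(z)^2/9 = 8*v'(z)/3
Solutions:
 v(z) = -24/(C1 + z)


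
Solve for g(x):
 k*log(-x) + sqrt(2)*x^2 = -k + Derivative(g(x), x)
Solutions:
 g(x) = C1 + k*x*log(-x) + sqrt(2)*x^3/3


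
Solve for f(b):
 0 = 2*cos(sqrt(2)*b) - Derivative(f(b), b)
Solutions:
 f(b) = C1 + sqrt(2)*sin(sqrt(2)*b)


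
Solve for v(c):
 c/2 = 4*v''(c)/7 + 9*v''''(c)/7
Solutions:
 v(c) = C1 + C2*c + C3*sin(2*c/3) + C4*cos(2*c/3) + 7*c^3/48


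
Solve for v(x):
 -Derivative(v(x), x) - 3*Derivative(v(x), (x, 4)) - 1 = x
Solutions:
 v(x) = C1 + C4*exp(-3^(2/3)*x/3) - x^2/2 - x + (C2*sin(3^(1/6)*x/2) + C3*cos(3^(1/6)*x/2))*exp(3^(2/3)*x/6)


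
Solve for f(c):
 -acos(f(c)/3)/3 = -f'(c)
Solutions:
 Integral(1/acos(_y/3), (_y, f(c))) = C1 + c/3


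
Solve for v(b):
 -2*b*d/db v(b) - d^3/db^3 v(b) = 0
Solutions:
 v(b) = C1 + Integral(C2*airyai(-2^(1/3)*b) + C3*airybi(-2^(1/3)*b), b)


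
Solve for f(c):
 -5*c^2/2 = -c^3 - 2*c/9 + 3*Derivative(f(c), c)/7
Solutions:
 f(c) = C1 + 7*c^4/12 - 35*c^3/18 + 7*c^2/27


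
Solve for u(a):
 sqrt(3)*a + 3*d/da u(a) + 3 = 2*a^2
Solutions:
 u(a) = C1 + 2*a^3/9 - sqrt(3)*a^2/6 - a


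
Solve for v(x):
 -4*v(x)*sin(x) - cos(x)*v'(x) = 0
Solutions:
 v(x) = C1*cos(x)^4


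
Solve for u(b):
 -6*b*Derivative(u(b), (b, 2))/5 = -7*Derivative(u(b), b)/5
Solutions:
 u(b) = C1 + C2*b^(13/6)


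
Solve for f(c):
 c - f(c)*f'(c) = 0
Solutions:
 f(c) = -sqrt(C1 + c^2)
 f(c) = sqrt(C1 + c^2)


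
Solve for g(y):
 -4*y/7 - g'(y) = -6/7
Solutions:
 g(y) = C1 - 2*y^2/7 + 6*y/7


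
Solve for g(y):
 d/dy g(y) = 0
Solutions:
 g(y) = C1


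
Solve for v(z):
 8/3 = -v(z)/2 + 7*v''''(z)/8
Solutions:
 v(z) = C1*exp(-sqrt(2)*7^(3/4)*z/7) + C2*exp(sqrt(2)*7^(3/4)*z/7) + C3*sin(sqrt(2)*7^(3/4)*z/7) + C4*cos(sqrt(2)*7^(3/4)*z/7) - 16/3


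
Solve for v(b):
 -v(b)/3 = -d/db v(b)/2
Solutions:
 v(b) = C1*exp(2*b/3)


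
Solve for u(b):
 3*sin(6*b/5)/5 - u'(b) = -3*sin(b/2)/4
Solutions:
 u(b) = C1 - 3*cos(b/2)/2 - cos(6*b/5)/2


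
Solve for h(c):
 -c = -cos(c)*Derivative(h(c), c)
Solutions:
 h(c) = C1 + Integral(c/cos(c), c)


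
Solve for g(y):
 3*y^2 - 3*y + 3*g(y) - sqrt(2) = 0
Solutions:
 g(y) = -y^2 + y + sqrt(2)/3


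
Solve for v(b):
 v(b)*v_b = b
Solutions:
 v(b) = -sqrt(C1 + b^2)
 v(b) = sqrt(C1 + b^2)


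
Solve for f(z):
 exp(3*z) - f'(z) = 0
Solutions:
 f(z) = C1 + exp(3*z)/3


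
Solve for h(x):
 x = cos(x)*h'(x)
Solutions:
 h(x) = C1 + Integral(x/cos(x), x)


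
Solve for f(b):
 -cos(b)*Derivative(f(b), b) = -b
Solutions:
 f(b) = C1 + Integral(b/cos(b), b)


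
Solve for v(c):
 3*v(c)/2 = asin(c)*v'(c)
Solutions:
 v(c) = C1*exp(3*Integral(1/asin(c), c)/2)


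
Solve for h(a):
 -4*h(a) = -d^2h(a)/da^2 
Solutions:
 h(a) = C1*exp(-2*a) + C2*exp(2*a)


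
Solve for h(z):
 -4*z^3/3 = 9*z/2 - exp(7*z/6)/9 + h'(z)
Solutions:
 h(z) = C1 - z^4/3 - 9*z^2/4 + 2*exp(7*z/6)/21


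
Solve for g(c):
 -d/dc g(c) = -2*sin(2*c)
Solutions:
 g(c) = C1 - cos(2*c)


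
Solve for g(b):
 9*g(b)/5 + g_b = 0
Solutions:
 g(b) = C1*exp(-9*b/5)


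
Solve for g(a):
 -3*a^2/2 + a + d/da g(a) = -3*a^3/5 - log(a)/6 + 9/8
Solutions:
 g(a) = C1 - 3*a^4/20 + a^3/2 - a^2/2 - a*log(a)/6 + 31*a/24


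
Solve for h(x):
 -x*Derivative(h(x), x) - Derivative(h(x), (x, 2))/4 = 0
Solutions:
 h(x) = C1 + C2*erf(sqrt(2)*x)


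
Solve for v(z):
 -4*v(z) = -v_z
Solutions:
 v(z) = C1*exp(4*z)


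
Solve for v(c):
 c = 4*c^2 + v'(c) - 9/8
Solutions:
 v(c) = C1 - 4*c^3/3 + c^2/2 + 9*c/8


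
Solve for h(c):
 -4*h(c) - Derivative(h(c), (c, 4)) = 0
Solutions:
 h(c) = (C1*sin(c) + C2*cos(c))*exp(-c) + (C3*sin(c) + C4*cos(c))*exp(c)


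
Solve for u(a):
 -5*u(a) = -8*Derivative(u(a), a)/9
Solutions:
 u(a) = C1*exp(45*a/8)


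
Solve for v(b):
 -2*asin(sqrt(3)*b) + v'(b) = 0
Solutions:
 v(b) = C1 + 2*b*asin(sqrt(3)*b) + 2*sqrt(3)*sqrt(1 - 3*b^2)/3


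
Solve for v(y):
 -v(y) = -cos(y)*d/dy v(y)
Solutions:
 v(y) = C1*sqrt(sin(y) + 1)/sqrt(sin(y) - 1)


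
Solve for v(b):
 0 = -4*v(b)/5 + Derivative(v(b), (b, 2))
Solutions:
 v(b) = C1*exp(-2*sqrt(5)*b/5) + C2*exp(2*sqrt(5)*b/5)


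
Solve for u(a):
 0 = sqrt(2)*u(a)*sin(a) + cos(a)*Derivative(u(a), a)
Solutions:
 u(a) = C1*cos(a)^(sqrt(2))


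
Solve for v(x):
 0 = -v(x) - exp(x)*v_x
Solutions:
 v(x) = C1*exp(exp(-x))


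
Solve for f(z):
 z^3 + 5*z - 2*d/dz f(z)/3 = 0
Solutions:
 f(z) = C1 + 3*z^4/8 + 15*z^2/4


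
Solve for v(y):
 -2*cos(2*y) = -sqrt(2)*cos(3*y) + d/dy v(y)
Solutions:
 v(y) = C1 - sin(2*y) + sqrt(2)*sin(3*y)/3


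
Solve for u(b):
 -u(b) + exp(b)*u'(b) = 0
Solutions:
 u(b) = C1*exp(-exp(-b))


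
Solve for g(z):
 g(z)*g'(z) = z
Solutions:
 g(z) = -sqrt(C1 + z^2)
 g(z) = sqrt(C1 + z^2)


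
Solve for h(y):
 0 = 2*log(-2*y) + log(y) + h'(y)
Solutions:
 h(y) = C1 - 3*y*log(y) + y*(-2*log(2) + 3 - 2*I*pi)


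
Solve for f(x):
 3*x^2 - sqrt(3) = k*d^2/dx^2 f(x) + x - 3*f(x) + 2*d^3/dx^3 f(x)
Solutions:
 f(x) = C1*exp(-x*(k^2/(k^3 + sqrt(-k^6 + (k^3 - 162)^2) - 162)^(1/3) + k + (k^3 + sqrt(-k^6 + (k^3 - 162)^2) - 162)^(1/3))/6) + C2*exp(x*(-4*k^2/((-1 + sqrt(3)*I)*(k^3 + sqrt(-k^6 + (k^3 - 162)^2) - 162)^(1/3)) - 2*k + (k^3 + sqrt(-k^6 + (k^3 - 162)^2) - 162)^(1/3) - sqrt(3)*I*(k^3 + sqrt(-k^6 + (k^3 - 162)^2) - 162)^(1/3))/12) + C3*exp(x*(4*k^2/((1 + sqrt(3)*I)*(k^3 + sqrt(-k^6 + (k^3 - 162)^2) - 162)^(1/3)) - 2*k + (k^3 + sqrt(-k^6 + (k^3 - 162)^2) - 162)^(1/3) + sqrt(3)*I*(k^3 + sqrt(-k^6 + (k^3 - 162)^2) - 162)^(1/3))/12) - 2*k/3 - x^2 + x/3 + sqrt(3)/3


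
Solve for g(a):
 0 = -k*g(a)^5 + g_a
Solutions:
 g(a) = -(-1/(C1 + 4*a*k))^(1/4)
 g(a) = (-1/(C1 + 4*a*k))^(1/4)
 g(a) = -I*(-1/(C1 + 4*a*k))^(1/4)
 g(a) = I*(-1/(C1 + 4*a*k))^(1/4)


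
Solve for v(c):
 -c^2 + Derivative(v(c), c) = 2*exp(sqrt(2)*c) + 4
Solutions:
 v(c) = C1 + c^3/3 + 4*c + sqrt(2)*exp(sqrt(2)*c)


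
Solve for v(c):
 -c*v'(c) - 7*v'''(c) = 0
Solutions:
 v(c) = C1 + Integral(C2*airyai(-7^(2/3)*c/7) + C3*airybi(-7^(2/3)*c/7), c)


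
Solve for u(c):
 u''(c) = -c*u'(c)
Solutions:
 u(c) = C1 + C2*erf(sqrt(2)*c/2)


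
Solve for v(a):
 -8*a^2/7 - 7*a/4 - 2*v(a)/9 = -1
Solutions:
 v(a) = -36*a^2/7 - 63*a/8 + 9/2


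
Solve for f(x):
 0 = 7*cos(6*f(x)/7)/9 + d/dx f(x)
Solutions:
 7*x/9 - 7*log(sin(6*f(x)/7) - 1)/12 + 7*log(sin(6*f(x)/7) + 1)/12 = C1


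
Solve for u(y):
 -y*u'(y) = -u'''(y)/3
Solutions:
 u(y) = C1 + Integral(C2*airyai(3^(1/3)*y) + C3*airybi(3^(1/3)*y), y)


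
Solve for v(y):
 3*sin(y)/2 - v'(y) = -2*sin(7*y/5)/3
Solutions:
 v(y) = C1 - 3*cos(y)/2 - 10*cos(7*y/5)/21


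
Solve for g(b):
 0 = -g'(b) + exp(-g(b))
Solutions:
 g(b) = log(C1 + b)


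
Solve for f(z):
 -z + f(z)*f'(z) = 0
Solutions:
 f(z) = -sqrt(C1 + z^2)
 f(z) = sqrt(C1 + z^2)


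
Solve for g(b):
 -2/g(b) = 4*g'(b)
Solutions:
 g(b) = -sqrt(C1 - b)
 g(b) = sqrt(C1 - b)


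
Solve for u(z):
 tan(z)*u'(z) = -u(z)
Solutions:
 u(z) = C1/sin(z)


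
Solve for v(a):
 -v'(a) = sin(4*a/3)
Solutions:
 v(a) = C1 + 3*cos(4*a/3)/4


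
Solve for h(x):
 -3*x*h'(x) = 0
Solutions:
 h(x) = C1


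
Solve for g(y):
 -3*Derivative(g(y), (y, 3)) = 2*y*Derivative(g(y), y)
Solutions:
 g(y) = C1 + Integral(C2*airyai(-2^(1/3)*3^(2/3)*y/3) + C3*airybi(-2^(1/3)*3^(2/3)*y/3), y)


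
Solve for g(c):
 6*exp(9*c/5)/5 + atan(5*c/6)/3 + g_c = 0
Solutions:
 g(c) = C1 - c*atan(5*c/6)/3 - 2*exp(9*c/5)/3 + log(25*c^2 + 36)/5


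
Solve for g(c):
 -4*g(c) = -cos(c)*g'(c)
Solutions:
 g(c) = C1*(sin(c)^2 + 2*sin(c) + 1)/(sin(c)^2 - 2*sin(c) + 1)


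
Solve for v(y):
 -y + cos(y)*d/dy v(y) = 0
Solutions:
 v(y) = C1 + Integral(y/cos(y), y)


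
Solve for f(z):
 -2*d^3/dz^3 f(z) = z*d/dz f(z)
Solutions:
 f(z) = C1 + Integral(C2*airyai(-2^(2/3)*z/2) + C3*airybi(-2^(2/3)*z/2), z)


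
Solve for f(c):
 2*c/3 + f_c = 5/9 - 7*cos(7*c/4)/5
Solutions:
 f(c) = C1 - c^2/3 + 5*c/9 - 4*sin(7*c/4)/5


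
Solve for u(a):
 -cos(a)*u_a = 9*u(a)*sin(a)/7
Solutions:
 u(a) = C1*cos(a)^(9/7)


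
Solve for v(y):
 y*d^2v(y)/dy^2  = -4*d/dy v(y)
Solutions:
 v(y) = C1 + C2/y^3


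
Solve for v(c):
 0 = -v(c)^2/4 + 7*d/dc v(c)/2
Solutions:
 v(c) = -14/(C1 + c)


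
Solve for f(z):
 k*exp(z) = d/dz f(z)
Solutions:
 f(z) = C1 + k*exp(z)


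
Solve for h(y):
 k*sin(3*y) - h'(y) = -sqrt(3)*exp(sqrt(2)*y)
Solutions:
 h(y) = C1 - k*cos(3*y)/3 + sqrt(6)*exp(sqrt(2)*y)/2


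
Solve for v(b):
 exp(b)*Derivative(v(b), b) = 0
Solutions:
 v(b) = C1


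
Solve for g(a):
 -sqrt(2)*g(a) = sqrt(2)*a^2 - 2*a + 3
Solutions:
 g(a) = -a^2 + sqrt(2)*a - 3*sqrt(2)/2


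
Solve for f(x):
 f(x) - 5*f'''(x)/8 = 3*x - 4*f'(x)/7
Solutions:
 f(x) = C1*exp(-x*(16*22050^(1/3)/(sqrt(4646985) + 2205)^(1/3) + 420^(1/3)*(sqrt(4646985) + 2205)^(1/3))/210)*sin(3^(1/6)*x*(-140^(1/3)*3^(2/3)*(sqrt(4646985) + 2205)^(1/3) + 48*2450^(1/3)/(sqrt(4646985) + 2205)^(1/3))/210) + C2*exp(-x*(16*22050^(1/3)/(sqrt(4646985) + 2205)^(1/3) + 420^(1/3)*(sqrt(4646985) + 2205)^(1/3))/210)*cos(3^(1/6)*x*(-140^(1/3)*3^(2/3)*(sqrt(4646985) + 2205)^(1/3) + 48*2450^(1/3)/(sqrt(4646985) + 2205)^(1/3))/210) + C3*exp(x*(16*22050^(1/3)/(sqrt(4646985) + 2205)^(1/3) + 420^(1/3)*(sqrt(4646985) + 2205)^(1/3))/105) + 3*x - 12/7


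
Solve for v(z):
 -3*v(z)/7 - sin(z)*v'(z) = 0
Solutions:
 v(z) = C1*(cos(z) + 1)^(3/14)/(cos(z) - 1)^(3/14)


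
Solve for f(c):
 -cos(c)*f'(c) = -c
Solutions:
 f(c) = C1 + Integral(c/cos(c), c)


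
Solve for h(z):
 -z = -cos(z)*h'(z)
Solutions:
 h(z) = C1 + Integral(z/cos(z), z)


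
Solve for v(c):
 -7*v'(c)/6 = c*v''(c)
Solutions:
 v(c) = C1 + C2/c^(1/6)


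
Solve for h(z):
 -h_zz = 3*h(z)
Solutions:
 h(z) = C1*sin(sqrt(3)*z) + C2*cos(sqrt(3)*z)


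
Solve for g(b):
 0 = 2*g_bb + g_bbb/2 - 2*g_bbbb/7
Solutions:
 g(b) = C1 + C2*b + C3*exp(b*(7 - sqrt(497))/8) + C4*exp(b*(7 + sqrt(497))/8)


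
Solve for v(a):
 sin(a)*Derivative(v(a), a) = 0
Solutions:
 v(a) = C1


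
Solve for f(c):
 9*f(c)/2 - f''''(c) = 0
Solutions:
 f(c) = C1*exp(-2^(3/4)*sqrt(3)*c/2) + C2*exp(2^(3/4)*sqrt(3)*c/2) + C3*sin(2^(3/4)*sqrt(3)*c/2) + C4*cos(2^(3/4)*sqrt(3)*c/2)


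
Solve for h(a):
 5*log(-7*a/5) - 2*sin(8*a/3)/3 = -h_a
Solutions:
 h(a) = C1 - 5*a*log(-a) - 5*a*log(7) + 5*a + 5*a*log(5) - cos(8*a/3)/4


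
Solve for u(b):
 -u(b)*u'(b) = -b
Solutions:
 u(b) = -sqrt(C1 + b^2)
 u(b) = sqrt(C1 + b^2)


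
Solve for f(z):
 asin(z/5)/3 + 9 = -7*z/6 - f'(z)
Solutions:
 f(z) = C1 - 7*z^2/12 - z*asin(z/5)/3 - 9*z - sqrt(25 - z^2)/3


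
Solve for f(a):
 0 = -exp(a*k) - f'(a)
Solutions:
 f(a) = C1 - exp(a*k)/k


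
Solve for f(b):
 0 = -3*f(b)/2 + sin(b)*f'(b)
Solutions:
 f(b) = C1*(cos(b) - 1)^(3/4)/(cos(b) + 1)^(3/4)


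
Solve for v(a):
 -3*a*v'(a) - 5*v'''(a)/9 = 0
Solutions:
 v(a) = C1 + Integral(C2*airyai(-3*5^(2/3)*a/5) + C3*airybi(-3*5^(2/3)*a/5), a)


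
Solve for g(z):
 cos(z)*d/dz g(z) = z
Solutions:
 g(z) = C1 + Integral(z/cos(z), z)


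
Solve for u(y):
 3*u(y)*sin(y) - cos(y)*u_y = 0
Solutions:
 u(y) = C1/cos(y)^3


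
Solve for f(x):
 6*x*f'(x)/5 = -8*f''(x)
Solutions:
 f(x) = C1 + C2*erf(sqrt(30)*x/20)


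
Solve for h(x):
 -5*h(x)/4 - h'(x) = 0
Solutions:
 h(x) = C1*exp(-5*x/4)


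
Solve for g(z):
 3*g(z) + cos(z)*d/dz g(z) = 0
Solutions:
 g(z) = C1*(sin(z) - 1)^(3/2)/(sin(z) + 1)^(3/2)


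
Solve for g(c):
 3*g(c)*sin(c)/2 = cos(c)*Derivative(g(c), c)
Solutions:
 g(c) = C1/cos(c)^(3/2)


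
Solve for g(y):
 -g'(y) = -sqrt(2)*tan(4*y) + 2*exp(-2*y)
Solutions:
 g(y) = C1 + sqrt(2)*log(tan(4*y)^2 + 1)/8 + exp(-2*y)


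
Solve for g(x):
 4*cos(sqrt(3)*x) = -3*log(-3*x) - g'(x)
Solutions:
 g(x) = C1 - 3*x*log(-x) - 3*x*log(3) + 3*x - 4*sqrt(3)*sin(sqrt(3)*x)/3


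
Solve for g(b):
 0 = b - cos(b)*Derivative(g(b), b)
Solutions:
 g(b) = C1 + Integral(b/cos(b), b)


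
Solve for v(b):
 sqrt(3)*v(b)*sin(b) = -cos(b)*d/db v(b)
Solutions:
 v(b) = C1*cos(b)^(sqrt(3))


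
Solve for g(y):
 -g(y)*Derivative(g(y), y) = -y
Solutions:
 g(y) = -sqrt(C1 + y^2)
 g(y) = sqrt(C1 + y^2)


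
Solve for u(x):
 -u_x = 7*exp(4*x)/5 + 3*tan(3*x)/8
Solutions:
 u(x) = C1 - 7*exp(4*x)/20 + log(cos(3*x))/8


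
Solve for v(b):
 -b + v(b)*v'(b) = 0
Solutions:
 v(b) = -sqrt(C1 + b^2)
 v(b) = sqrt(C1 + b^2)


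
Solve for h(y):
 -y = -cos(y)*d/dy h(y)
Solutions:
 h(y) = C1 + Integral(y/cos(y), y)


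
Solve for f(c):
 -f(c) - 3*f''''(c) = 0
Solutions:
 f(c) = (C1*sin(sqrt(2)*3^(3/4)*c/6) + C2*cos(sqrt(2)*3^(3/4)*c/6))*exp(-sqrt(2)*3^(3/4)*c/6) + (C3*sin(sqrt(2)*3^(3/4)*c/6) + C4*cos(sqrt(2)*3^(3/4)*c/6))*exp(sqrt(2)*3^(3/4)*c/6)


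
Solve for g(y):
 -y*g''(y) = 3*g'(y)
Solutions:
 g(y) = C1 + C2/y^2


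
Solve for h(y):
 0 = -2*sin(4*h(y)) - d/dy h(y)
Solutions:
 h(y) = -acos((-C1 - exp(16*y))/(C1 - exp(16*y)))/4 + pi/2
 h(y) = acos((-C1 - exp(16*y))/(C1 - exp(16*y)))/4


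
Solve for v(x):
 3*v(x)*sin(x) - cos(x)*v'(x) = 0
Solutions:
 v(x) = C1/cos(x)^3


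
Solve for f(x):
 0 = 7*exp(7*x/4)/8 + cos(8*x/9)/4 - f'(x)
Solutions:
 f(x) = C1 + exp(7*x/4)/2 + 9*sin(8*x/9)/32
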